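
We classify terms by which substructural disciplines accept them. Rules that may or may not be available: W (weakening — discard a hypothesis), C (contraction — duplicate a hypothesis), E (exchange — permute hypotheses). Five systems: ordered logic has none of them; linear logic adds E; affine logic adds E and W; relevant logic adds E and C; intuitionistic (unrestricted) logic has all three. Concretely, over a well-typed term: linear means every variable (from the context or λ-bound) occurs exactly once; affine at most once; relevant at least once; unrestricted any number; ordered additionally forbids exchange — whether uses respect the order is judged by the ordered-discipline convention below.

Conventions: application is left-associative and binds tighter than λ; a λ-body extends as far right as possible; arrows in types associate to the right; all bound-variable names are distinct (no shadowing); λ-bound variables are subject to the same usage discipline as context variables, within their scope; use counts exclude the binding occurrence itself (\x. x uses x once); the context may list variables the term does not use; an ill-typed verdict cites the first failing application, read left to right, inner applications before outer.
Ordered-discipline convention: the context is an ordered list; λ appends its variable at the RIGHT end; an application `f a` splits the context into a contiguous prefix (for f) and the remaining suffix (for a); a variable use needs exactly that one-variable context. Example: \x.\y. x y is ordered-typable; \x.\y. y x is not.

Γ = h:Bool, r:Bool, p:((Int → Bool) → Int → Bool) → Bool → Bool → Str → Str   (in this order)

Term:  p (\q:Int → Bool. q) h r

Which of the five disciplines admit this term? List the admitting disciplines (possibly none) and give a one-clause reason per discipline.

accepted by: linear, affine, relevant, unrestricted
usage: h: 1, r: 1, p: 1, q (bound): 1
left-to-right use order: p, q, h, r
typing: the term checks, with type Str → Str
ordered: ✗ — needs exchange: uses follow p, q, h, r
linear: ✓ — h, r, p, q: one use apiece
affine: ✓ — at most one use each (h, r, p, q)
relevant: ✓ — none of h, r, p, q goes unused
unrestricted: ✓ — simply typable at Str → Str; W, C, E all held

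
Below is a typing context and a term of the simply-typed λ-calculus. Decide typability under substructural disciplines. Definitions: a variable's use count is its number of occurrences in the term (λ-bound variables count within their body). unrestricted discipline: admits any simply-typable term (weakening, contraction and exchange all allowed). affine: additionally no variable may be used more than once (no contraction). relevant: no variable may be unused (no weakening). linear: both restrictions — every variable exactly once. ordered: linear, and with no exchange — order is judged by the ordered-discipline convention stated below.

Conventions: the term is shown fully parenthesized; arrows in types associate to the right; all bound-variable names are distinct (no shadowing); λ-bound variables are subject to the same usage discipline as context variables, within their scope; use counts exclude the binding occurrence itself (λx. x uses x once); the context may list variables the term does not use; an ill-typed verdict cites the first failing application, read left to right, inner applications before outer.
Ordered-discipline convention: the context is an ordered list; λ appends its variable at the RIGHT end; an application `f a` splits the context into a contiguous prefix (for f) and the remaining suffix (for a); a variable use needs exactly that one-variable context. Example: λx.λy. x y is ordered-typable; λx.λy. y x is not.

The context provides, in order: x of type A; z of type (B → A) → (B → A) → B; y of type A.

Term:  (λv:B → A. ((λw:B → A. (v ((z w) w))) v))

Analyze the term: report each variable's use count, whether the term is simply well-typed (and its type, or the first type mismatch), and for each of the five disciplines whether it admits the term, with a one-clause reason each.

variable uses: x: 0; z: 1; y: 0; v (λ-bound): 2; w (λ-bound): 2
use order (left to right): v, z, w, w, v
typing: well-typed — term : (B → A) → A
ordered ✗ (needs contraction — v ×2, w ×2; unused: x, y — weakening required)
linear ✗ (needs contraction — v ×2, w ×2; unused: x, y — weakening required)
affine ✗ (needs contraction — v ×2, w ×2)
relevant ✗ (unused: x, y — weakening required)
unrestricted ✓ (typability at (B → A) → A is all that's needed)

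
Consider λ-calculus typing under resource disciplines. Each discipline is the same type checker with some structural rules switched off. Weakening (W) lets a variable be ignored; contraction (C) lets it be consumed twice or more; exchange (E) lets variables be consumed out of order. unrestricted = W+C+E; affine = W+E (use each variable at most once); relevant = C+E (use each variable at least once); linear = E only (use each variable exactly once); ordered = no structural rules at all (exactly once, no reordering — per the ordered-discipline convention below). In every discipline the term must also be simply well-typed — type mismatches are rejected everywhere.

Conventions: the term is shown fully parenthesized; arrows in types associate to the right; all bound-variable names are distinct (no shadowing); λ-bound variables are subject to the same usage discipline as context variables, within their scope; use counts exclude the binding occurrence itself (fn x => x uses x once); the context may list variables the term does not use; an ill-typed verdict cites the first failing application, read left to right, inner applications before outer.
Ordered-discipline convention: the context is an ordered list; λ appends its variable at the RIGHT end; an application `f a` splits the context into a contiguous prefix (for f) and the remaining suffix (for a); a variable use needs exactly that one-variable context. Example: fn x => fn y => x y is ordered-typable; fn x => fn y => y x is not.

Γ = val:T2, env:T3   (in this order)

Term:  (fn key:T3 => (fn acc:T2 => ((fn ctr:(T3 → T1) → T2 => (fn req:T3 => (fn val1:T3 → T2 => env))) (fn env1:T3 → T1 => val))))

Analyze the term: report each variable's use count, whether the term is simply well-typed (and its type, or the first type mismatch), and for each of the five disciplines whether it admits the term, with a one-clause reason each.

usage: val=1; env=1; key (λ-bound)=0; acc (λ-bound)=0; ctr (λ-bound)=0; req (λ-bound)=0; val1 (λ-bound)=0; env1 (λ-bound)=0
left-to-right use order: env, val
typing: well-typed at T3 → T2 → T3 → (T3 → T2) → T3
ordered ✗ (key, acc, ctr, req, val1, env1 never used (weakening))
linear ✗ (key, acc, ctr, req, val1, env1 never used (weakening))
affine ✓ (val, env, key, acc, ctr, req, val1, env1: no repeats, contraction unneeded)
relevant ✗ (key, acc, ctr, req, val1, env1 never used (weakening))
unrestricted ✓ (type-checks (T3 → T2 → T3 → (T3 → T2) → T3) and nothing is barred)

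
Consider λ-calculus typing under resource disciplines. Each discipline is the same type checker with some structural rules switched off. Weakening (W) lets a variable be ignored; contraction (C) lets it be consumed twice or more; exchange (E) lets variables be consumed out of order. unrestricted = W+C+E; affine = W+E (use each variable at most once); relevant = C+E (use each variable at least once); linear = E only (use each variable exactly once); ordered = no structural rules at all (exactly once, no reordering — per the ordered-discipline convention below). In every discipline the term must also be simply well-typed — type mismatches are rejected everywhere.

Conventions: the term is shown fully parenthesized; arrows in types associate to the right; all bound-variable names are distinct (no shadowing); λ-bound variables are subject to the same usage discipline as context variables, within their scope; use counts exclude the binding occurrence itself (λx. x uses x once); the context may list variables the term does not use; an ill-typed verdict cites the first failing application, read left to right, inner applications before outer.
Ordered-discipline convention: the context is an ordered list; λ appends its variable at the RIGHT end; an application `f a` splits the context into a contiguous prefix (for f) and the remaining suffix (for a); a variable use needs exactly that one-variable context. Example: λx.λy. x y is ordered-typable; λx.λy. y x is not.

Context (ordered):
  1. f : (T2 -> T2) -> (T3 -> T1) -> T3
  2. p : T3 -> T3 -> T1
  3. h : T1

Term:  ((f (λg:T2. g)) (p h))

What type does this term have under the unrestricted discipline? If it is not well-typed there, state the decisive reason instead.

not well-typed under unrestricted — fails simple typing
counts: f: 1×; p: 1×; h: 1×; g (λ-bound): 1×
order of uses: f, g, p, h
typing: ill-typed: an application expects T3 but receives T1
all disciplines: ordered ✗; linear ✗; affine ✗; relevant ✗; unrestricted ✗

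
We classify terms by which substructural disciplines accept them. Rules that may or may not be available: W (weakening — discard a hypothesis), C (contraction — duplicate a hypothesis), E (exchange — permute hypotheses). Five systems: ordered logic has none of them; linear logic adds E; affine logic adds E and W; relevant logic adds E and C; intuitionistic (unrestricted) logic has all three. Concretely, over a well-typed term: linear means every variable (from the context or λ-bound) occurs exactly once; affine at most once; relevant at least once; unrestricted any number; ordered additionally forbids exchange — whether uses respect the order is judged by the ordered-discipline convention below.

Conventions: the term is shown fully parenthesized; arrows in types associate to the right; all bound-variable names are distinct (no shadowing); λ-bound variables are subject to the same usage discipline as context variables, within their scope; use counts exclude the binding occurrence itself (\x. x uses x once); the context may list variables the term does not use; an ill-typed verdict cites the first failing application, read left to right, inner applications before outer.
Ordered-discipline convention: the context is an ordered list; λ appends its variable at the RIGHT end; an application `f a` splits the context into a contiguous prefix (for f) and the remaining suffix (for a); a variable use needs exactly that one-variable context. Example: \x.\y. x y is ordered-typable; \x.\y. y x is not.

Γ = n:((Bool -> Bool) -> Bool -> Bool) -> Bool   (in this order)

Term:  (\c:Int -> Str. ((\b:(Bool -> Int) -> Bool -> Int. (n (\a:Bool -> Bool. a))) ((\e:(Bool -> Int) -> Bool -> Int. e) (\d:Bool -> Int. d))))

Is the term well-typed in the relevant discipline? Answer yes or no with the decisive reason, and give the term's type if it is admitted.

no — needs weakening: c, b unused
counts: n ×1, c [bound] ×0, b [bound] ×0, a [bound] ×1, e [bound] ×1, d [bound] ×1
left-to-right use order: n, a, e, d
typing: ✓ — (Int -> Str) -> Bool
per-discipline verdicts: ordered ✗; linear ✗; affine ✓; relevant ✗; unrestricted ✓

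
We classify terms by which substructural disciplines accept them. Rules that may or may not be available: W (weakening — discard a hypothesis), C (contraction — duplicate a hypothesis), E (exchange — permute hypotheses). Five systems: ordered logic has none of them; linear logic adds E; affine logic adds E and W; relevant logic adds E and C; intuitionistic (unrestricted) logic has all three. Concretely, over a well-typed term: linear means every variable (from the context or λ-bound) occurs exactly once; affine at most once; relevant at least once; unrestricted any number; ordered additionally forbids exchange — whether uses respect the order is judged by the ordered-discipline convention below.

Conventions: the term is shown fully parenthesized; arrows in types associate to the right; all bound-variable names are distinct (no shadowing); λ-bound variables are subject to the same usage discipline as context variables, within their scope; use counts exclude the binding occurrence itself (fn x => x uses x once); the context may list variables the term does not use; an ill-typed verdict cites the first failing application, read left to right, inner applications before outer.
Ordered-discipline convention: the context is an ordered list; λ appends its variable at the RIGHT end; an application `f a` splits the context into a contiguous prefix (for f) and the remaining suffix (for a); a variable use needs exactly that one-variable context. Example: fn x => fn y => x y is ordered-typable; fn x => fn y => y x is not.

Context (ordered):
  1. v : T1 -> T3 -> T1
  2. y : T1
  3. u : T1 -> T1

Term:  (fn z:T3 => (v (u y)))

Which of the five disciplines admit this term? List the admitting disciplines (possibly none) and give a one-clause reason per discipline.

admitted by: affine, unrestricted
counts: v ×1, y ×1, u ×1, z (λ-bound) ×0
left-to-right use order: v, u, y
typing: well-typed — term : T3 -> T3 -> T1
ordered: ✗, z left unused
linear: ✗, z left unused
affine: ✓, none of v, y, u, z used more than once
relevant: ✗, z left unused
unrestricted: ✓, typability at T3 -> T3 -> T1 is all that's needed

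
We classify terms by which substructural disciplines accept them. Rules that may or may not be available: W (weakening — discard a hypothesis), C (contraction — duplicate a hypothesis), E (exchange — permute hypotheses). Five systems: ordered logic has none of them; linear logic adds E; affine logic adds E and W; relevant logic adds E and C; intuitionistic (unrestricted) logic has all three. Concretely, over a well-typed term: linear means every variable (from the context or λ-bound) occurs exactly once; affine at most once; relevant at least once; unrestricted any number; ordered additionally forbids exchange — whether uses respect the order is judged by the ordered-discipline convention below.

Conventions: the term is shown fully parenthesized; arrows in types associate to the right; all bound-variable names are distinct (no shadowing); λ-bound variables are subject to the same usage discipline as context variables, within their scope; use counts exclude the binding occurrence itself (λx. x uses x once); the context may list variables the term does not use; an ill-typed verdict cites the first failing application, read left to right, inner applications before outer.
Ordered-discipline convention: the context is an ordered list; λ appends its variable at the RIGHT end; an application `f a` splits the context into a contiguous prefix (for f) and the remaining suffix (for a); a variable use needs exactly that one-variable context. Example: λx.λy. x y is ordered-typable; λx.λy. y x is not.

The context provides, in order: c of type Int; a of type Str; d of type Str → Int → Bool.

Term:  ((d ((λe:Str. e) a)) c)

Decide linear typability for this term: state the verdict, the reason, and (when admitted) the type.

yes — each of c, a, d, e used exactly once; term : Bool
usage: c ×1, a ×1, d ×1, e (λ-bound) ×1
left-to-right use order: d, e, a, c
typing: well-typed — term : Bool
per-discipline verdicts: ordered ✗ | linear ✓ | affine ✓ | relevant ✓ | unrestricted ✓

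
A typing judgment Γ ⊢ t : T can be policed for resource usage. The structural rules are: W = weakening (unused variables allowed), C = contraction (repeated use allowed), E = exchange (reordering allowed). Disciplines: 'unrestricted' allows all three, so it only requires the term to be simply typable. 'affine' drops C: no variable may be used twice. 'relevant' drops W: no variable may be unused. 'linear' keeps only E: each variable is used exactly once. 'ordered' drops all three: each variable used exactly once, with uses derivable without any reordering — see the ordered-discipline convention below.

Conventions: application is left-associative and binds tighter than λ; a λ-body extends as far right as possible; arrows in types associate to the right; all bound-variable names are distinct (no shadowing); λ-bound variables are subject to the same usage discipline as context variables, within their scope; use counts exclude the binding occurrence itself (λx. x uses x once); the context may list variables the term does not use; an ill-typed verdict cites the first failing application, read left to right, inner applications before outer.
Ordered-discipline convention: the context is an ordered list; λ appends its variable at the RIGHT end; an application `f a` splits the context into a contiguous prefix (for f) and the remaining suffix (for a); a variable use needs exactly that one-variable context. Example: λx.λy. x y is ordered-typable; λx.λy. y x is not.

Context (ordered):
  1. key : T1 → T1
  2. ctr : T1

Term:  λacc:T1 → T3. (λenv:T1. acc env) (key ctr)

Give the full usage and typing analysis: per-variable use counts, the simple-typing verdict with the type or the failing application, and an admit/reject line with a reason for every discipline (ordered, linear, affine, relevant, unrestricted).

counts: key ×1, ctr ×1, acc (λ-bound) ×1, env (λ-bound) ×1
uses in reading order: acc, env, key, ctr
typing: well-typed — term : (T1 → T3) → T3
ordered ✗ (needs exchange: uses follow acc, env, key, ctr)
linear ✓ (single use per variable (key, ctr, acc, env))
affine ✓ (key, ctr, acc, env: no repeats, contraction unneeded)
relevant ✓ (key, ctr, acc, env: all used, weakening unneeded)
unrestricted ✓ (simply typable at (T1 → T3) → T3; W, C, E all held)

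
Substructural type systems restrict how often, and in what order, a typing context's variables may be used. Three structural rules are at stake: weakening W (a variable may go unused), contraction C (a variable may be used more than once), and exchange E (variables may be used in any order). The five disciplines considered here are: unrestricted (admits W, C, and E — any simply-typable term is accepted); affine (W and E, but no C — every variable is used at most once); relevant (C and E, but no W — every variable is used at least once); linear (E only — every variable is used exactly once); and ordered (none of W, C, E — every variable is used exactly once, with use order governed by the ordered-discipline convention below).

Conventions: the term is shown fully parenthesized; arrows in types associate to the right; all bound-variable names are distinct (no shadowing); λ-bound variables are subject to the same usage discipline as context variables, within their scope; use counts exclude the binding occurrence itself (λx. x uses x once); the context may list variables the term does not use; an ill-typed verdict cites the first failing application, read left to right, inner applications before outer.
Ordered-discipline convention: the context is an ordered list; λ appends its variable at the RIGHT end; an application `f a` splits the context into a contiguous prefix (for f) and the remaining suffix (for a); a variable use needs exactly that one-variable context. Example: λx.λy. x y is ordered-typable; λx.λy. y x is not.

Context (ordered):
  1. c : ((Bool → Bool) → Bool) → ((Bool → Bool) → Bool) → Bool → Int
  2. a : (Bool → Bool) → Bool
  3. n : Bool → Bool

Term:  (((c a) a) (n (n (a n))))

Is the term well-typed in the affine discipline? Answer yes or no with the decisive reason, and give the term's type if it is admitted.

no — a ×3, n ×3 used more than once (contraction)
use counts: c: 1×; a: 3×; n: 3×
use order (left to right): c, a, a, n, n, a, n
typing: the term checks, with type Int
per-discipline verdicts: ordered ✗, linear ✗, affine ✗, relevant ✓, unrestricted ✓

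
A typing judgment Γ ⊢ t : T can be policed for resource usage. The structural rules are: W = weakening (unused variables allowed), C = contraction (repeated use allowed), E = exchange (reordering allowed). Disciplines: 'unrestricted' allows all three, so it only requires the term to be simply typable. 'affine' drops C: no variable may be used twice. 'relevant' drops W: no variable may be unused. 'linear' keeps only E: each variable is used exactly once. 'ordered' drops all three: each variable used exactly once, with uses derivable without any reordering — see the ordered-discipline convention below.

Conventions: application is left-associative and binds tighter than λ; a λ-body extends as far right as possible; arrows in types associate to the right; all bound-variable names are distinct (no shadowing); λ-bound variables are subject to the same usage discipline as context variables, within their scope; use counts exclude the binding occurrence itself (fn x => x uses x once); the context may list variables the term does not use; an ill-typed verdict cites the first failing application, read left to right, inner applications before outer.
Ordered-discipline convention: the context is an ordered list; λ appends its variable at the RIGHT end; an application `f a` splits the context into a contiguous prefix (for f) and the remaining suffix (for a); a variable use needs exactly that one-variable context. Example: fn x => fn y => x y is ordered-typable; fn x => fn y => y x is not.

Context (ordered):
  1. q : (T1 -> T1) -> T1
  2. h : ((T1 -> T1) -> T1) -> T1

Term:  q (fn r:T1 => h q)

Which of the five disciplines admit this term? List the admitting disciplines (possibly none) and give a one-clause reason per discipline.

admitted in: unrestricted
usage: q: 2, h: 1, r [bound]: 0
order of uses: q, h, q
typing: well-typed — term : T1
ordered: ✗ — q ×2 used more than once (contraction); r never used (weakening)
linear: ✗ — q ×2 used more than once (contraction); r never used (weakening)
affine: ✗ — q ×2 used more than once (contraction)
relevant: ✗ — r never used (weakening)
unrestricted: ✓ — type-checks (T1) and nothing is barred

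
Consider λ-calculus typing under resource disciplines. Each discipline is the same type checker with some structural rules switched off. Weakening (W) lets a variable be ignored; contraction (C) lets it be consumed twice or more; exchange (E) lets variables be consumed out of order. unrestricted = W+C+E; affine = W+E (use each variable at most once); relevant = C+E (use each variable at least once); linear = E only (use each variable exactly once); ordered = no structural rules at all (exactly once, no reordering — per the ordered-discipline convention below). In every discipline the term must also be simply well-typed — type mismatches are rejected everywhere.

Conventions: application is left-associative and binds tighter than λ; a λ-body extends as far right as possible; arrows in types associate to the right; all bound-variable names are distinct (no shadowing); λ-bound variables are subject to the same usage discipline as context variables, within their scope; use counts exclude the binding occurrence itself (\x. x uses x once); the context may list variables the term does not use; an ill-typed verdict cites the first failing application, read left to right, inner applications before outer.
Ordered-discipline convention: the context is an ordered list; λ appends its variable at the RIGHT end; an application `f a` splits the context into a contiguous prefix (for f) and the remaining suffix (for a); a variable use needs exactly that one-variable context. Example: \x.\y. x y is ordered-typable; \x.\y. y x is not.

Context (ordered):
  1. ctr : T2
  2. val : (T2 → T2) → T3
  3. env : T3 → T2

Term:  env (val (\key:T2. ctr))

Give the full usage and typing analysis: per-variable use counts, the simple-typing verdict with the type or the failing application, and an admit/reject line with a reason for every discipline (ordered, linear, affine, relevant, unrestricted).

counts: ctr=1, val=1, env=1, key [bound]=0
uses in reading order: env, val, ctr
typing: ✓ — T2
ordered: ✗ — key never used (weakening)
linear: ✗ — key never used (weakening)
affine: ✓ — none of ctr, val, env, key used more than once
relevant: ✗ — key never used (weakening)
unrestricted: ✓ — typability at T2 is all that's needed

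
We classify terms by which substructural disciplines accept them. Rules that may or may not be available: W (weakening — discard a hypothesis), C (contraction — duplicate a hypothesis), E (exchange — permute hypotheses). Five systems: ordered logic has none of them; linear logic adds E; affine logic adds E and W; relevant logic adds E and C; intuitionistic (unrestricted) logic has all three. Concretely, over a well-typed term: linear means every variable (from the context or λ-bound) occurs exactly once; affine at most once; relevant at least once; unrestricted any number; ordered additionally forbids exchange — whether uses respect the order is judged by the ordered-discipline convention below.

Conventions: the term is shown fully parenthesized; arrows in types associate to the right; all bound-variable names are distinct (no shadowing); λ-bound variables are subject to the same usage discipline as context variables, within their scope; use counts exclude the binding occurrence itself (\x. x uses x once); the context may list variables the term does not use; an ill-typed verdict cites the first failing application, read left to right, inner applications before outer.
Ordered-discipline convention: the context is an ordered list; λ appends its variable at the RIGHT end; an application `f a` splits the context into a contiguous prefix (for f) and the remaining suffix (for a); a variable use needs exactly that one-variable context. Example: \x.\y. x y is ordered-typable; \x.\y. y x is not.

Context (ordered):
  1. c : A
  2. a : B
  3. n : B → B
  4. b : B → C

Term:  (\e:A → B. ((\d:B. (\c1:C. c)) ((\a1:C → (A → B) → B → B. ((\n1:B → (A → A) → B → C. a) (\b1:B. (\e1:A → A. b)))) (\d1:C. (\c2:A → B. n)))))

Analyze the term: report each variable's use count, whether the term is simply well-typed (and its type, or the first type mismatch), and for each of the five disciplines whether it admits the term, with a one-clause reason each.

counts: c: 1×; a: 1×; n: 1×; b: 1×; e (λ-bound): 0×; d (λ-bound): 0×; c1 (λ-bound): 0×; a1 (λ-bound): 0×; n1 (λ-bound): 0×; b1 (λ-bound): 0×; e1 (λ-bound): 0×; d1 (λ-bound): 0×; c2 (λ-bound): 0×
order of uses: c, a, b, n
typing: ✓ — (A → B) → C → A
ordered ✗ (e, d, c1, a1, n1, b1, e1, d1, c2 left unused)
linear ✗ (e, d, c1, a1, n1, b1, e1, d1, c2 left unused)
affine ✓ (no duplicate uses among c, a, n, b, e, d, c1, a1, n1, b1, e1, d1, c2)
relevant ✗ (e, d, c1, a1, n1, b1, e1, d1, c2 left unused)
unrestricted ✓ (type-checks ((A → B) → C → A) and nothing is barred)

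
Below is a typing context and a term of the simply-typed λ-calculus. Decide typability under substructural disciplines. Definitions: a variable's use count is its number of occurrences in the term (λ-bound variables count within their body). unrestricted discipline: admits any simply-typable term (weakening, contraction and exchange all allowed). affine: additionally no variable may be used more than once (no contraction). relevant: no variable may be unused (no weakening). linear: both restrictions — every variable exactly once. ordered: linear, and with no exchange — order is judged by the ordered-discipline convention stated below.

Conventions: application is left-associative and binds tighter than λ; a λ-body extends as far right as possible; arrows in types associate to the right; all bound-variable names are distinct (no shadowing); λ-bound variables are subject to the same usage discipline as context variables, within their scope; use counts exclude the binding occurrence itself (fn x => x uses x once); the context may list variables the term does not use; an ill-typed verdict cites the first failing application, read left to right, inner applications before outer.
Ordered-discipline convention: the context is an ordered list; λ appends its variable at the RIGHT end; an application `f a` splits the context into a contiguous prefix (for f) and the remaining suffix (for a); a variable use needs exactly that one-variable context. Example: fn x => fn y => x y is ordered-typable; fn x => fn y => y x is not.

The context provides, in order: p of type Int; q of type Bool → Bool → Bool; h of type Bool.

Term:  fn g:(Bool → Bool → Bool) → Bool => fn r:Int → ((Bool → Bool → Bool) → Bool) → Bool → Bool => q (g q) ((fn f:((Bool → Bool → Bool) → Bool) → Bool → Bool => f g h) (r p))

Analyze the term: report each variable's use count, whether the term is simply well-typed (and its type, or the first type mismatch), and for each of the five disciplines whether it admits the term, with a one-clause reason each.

counts: p: 1×; q: 2×; h: 1×; g [bound]: 2×; r [bound]: 1×; f [bound]: 1×
uses in reading order: q, g, q, f, g, h, r, p
typing: well-typed at ((Bool → Bool → Bool) → Bool) → (Int → ((Bool → Bool → Bool) → Bool) → Bool → Bool) → Bool
ordered ✗ (needs contraction — q ×2, g ×2)
linear ✗ (needs contraction — q ×2, g ×2)
affine ✗ (needs contraction — q ×2, g ×2)
relevant ✓ (every one of p, q, h, g, r, f appears)
unrestricted ✓ (type-checks (((Bool → Bool → Bool) → Bool) → (Int → ((Bool → Bool → Bool) → Bool) → Bool → Bool) → Bool) and nothing is barred)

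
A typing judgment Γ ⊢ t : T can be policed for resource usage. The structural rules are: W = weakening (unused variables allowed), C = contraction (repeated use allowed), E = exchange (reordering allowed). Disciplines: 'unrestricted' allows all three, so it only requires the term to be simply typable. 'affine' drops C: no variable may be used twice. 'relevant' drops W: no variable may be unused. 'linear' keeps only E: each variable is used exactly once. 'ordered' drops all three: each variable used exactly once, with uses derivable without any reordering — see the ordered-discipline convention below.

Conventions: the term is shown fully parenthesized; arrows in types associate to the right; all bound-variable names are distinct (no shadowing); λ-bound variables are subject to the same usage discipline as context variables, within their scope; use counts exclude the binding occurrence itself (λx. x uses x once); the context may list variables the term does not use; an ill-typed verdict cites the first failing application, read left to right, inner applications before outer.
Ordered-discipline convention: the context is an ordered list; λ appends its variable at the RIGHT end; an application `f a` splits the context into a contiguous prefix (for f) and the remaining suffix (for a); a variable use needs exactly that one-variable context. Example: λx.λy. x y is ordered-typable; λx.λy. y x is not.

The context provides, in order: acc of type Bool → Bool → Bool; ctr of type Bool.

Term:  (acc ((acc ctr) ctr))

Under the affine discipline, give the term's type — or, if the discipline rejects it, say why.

not well-typed under affine — acc ×2, ctr ×2 used more than once (contraction)
variable uses: acc: 2×, ctr: 2×
left-to-right use order: acc, acc, ctr, ctr
typing: well-typed at Bool → Bool
across the five disciplines: ordered ✗ | linear ✗ | affine ✗ | relevant ✓ | unrestricted ✓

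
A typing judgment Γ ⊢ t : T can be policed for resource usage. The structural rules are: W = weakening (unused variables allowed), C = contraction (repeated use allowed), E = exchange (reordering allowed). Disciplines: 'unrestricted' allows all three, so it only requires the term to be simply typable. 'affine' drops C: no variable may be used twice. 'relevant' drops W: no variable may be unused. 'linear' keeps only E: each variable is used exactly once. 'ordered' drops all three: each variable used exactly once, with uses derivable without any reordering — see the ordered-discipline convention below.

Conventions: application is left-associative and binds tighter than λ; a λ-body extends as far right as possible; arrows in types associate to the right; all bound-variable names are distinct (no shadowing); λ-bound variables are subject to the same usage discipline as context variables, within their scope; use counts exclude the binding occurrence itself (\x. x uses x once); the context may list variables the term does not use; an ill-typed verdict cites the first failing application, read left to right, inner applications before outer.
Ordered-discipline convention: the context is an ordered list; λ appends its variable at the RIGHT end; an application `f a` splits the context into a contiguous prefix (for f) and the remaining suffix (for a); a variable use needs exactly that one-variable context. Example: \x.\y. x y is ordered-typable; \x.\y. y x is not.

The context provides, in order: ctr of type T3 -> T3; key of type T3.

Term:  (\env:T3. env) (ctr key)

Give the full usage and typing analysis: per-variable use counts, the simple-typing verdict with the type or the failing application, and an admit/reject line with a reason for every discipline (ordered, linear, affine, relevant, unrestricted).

use counts: ctr: 1, key: 1, env (bound): 1
use order (left to right): env, ctr, key
typing: ✓ — T3
ordered: ✓ — ctr, key, env: once each, no exchange needed
linear: ✓ — ctr, key, env: one use apiece
affine: ✓ — at most one use each (ctr, key, env)
relevant: ✓ — at least one use each (ctr, key, env)
unrestricted: ✓ — simply typable at T3; W, C, E all held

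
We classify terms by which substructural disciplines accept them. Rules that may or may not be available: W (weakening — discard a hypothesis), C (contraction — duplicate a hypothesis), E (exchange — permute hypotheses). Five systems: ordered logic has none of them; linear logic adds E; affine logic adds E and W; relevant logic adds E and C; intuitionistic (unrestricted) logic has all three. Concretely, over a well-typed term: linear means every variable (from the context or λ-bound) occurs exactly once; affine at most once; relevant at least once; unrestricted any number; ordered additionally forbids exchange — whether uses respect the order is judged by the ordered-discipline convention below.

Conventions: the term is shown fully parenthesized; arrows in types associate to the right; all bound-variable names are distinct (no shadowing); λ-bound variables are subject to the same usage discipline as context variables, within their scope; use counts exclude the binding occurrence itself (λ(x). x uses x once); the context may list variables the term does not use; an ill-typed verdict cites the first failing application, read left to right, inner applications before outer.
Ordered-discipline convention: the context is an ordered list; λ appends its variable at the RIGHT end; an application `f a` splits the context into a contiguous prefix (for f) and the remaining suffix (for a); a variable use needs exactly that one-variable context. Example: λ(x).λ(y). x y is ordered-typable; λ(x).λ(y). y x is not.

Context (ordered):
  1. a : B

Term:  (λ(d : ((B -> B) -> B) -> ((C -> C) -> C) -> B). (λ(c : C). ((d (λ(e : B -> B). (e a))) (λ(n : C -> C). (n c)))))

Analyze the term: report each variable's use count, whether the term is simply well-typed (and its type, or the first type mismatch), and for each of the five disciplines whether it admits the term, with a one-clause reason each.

usage: a=1, d (bound)=1, c (bound)=1, e (bound)=1, n (bound)=1
order of uses: d, e, a, n, c
typing: the term checks, with type (((B -> B) -> B) -> ((C -> C) -> C) -> B) -> C -> B
ordered: ✗ — no contiguous prefix/suffix split fits d, e, a, n, c
linear: ✓ — each of a, d, c, e, n used exactly once
affine: ✓ — none of a, d, c, e, n used more than once
relevant: ✓ — a, d, c, e, n: all used, weakening unneeded
unrestricted: ✓ — simply typable at (((B -> B) -> B) -> ((C -> C) -> C) -> B) -> C -> B; W, C, E all held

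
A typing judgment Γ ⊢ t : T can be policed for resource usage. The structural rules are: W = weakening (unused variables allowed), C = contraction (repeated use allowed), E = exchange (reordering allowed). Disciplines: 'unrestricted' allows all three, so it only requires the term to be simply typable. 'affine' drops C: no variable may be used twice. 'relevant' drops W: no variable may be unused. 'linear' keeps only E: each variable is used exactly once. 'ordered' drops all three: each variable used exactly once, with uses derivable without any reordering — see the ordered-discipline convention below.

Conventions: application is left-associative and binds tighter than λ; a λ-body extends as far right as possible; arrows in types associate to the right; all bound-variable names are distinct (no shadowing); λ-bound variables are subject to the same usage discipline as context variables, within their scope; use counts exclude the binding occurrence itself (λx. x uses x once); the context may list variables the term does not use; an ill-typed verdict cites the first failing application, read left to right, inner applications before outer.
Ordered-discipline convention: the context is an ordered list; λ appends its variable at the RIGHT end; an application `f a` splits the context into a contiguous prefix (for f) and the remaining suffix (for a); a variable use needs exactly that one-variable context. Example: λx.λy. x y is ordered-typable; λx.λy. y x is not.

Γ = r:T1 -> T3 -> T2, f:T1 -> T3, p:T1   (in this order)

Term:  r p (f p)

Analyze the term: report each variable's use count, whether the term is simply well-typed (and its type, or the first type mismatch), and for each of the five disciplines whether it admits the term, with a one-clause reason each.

counts: r: 1, f: 1, p: 2
left-to-right use order: r, p, f, p
typing: well-typed at T2
ordered: ✗, needs contraction — p ×2
linear: ✗, needs contraction — p ×2
affine: ✗, needs contraction — p ×2
relevant: ✓, r, f, p: all used, weakening unneeded
unrestricted: ✓, type-checks (T2) and nothing is barred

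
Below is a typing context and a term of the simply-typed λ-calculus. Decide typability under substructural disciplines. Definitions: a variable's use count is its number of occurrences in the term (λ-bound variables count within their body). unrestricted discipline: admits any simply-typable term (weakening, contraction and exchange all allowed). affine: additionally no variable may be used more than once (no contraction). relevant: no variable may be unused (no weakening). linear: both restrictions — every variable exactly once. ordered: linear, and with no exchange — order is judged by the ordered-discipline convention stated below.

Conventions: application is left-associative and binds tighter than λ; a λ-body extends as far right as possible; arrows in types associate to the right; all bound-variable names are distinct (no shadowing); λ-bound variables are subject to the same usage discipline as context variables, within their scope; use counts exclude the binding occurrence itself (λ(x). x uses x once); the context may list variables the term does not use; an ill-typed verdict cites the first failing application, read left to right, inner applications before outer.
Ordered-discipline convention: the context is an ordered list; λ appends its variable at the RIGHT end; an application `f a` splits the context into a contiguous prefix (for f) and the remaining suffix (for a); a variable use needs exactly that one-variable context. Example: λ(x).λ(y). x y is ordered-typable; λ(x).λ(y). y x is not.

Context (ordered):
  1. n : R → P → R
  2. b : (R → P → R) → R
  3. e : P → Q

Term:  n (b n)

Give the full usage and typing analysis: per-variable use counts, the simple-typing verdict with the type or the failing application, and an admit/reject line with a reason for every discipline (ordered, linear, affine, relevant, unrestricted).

variable uses: n: 2; b: 1; e: 0
left-to-right use order: n, b, n
typing: well-typed at P → R
ordered: ✗, n ×2 used more than once (contraction); needs weakening: e unused
linear: ✗, n ×2 used more than once (contraction); needs weakening: e unused
affine: ✗, n ×2 used more than once (contraction)
relevant: ✗, needs weakening: e unused
unrestricted: ✓, simply typable at P → R; W, C, E all held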